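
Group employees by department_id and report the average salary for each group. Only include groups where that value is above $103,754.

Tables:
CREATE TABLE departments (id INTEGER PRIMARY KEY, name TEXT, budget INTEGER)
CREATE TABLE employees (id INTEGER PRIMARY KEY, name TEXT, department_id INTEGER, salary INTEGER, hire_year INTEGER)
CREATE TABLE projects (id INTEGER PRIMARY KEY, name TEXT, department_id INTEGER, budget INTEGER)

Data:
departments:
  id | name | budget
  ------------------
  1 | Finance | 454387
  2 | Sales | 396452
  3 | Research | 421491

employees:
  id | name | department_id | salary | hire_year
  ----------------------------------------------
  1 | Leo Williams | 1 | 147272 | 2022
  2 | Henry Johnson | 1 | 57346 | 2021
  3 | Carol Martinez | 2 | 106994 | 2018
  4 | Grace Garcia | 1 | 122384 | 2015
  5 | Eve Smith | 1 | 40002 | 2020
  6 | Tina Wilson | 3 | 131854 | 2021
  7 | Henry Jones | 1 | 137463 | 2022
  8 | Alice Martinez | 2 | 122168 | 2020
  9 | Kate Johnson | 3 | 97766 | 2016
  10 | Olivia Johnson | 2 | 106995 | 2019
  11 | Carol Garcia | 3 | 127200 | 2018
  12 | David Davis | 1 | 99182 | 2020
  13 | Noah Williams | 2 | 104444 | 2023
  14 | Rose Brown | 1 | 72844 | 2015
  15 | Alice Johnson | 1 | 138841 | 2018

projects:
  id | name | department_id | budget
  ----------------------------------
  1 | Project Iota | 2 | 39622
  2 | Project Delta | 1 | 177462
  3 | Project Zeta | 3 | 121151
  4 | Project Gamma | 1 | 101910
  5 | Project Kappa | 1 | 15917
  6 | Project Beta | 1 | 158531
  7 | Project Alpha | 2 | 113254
SELECT department_id, AVG(salary) AS avg_salary FROM employees GROUP BY department_id HAVING AVG(salary) > 103754

Execution result:
department_id | avg_salary
2 | 110150.25
3 | 118940.00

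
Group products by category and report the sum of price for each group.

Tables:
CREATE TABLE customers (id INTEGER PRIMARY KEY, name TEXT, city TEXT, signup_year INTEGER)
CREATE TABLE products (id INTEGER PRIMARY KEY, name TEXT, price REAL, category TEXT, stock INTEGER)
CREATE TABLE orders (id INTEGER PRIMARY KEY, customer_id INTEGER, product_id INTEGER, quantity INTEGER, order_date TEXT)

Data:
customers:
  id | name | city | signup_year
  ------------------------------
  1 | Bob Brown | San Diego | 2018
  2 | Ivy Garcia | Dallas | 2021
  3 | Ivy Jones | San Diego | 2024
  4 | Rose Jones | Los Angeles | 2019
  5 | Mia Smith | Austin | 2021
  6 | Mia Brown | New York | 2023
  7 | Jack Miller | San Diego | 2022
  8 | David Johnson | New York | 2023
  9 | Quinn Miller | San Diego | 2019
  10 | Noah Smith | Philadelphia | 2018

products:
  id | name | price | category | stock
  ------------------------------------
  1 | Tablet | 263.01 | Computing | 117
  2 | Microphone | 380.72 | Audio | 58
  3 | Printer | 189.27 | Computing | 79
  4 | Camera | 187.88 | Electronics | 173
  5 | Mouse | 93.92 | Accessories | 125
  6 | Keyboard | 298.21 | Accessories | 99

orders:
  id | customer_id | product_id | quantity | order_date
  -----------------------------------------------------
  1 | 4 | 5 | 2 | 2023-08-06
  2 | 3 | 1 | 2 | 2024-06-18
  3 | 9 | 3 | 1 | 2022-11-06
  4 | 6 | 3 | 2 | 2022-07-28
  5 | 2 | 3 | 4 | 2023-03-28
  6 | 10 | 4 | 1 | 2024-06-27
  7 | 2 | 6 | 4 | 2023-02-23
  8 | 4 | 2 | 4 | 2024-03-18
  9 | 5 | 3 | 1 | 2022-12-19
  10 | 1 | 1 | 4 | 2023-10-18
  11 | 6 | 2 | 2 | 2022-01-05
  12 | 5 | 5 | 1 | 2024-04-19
SELECT category, SUM(price) AS sum_price FROM products GROUP BY category

Execution result:
category | sum_price
Accessories | 392.13
Audio | 380.72
Computing | 452.28
Electronics | 187.88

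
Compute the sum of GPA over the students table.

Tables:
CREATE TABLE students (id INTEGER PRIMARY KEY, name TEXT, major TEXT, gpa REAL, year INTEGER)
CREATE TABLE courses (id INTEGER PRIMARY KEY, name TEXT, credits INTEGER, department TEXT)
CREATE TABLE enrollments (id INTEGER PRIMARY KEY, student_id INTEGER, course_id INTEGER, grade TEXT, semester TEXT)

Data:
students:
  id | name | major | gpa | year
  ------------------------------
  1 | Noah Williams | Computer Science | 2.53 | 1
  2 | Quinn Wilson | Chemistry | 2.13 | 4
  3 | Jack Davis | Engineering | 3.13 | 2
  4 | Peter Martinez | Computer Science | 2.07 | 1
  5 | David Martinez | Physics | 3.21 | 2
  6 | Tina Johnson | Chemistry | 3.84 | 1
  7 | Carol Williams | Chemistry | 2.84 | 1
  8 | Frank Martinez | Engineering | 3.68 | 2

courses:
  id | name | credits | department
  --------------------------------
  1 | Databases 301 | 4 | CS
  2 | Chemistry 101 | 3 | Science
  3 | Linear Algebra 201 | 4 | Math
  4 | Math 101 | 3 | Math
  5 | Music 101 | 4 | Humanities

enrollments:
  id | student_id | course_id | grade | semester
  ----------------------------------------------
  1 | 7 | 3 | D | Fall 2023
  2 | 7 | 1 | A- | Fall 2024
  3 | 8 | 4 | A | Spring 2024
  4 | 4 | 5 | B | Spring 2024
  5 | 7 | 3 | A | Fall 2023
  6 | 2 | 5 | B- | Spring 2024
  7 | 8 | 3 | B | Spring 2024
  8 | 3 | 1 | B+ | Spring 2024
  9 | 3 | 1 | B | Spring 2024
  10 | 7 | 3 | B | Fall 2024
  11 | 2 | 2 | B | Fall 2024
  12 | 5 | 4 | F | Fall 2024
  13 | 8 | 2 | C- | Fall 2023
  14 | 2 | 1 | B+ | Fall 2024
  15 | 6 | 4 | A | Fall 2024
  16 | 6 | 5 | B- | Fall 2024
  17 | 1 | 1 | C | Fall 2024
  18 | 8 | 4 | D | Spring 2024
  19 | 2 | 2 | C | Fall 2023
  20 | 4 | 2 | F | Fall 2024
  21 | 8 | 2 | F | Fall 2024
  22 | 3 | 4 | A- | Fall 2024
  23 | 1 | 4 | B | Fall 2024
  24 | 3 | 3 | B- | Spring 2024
SELECT SUM(gpa) FROM students

Execution result:
23.43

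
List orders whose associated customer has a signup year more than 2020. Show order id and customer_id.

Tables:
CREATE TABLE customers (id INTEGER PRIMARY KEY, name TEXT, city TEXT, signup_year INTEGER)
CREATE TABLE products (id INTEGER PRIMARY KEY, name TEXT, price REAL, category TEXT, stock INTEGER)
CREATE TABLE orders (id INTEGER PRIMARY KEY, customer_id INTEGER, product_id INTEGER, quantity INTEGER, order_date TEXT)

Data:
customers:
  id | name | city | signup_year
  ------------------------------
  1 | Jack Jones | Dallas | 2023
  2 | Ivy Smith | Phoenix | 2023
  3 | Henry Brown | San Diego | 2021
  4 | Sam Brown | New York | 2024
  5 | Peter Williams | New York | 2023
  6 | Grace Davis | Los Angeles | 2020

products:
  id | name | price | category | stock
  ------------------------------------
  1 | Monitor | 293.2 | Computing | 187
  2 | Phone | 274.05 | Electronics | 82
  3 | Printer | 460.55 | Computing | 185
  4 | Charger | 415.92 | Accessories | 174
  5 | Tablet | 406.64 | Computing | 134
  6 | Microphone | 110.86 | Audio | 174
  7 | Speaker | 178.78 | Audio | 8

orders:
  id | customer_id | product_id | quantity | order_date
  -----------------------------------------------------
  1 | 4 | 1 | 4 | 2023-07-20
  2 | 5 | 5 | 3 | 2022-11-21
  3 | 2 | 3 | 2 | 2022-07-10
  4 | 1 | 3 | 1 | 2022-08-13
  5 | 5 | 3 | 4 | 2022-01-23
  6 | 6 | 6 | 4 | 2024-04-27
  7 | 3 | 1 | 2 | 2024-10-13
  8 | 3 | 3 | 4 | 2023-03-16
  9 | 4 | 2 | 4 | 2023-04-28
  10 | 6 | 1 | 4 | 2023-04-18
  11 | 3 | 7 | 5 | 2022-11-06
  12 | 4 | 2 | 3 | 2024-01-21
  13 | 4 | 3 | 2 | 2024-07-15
SELECT id, customer_id FROM orders WHERE customer_id IN (SELECT id FROM customers WHERE signup_year > 2020)

Execution result:
id | customer_id
1 | 4
2 | 5
3 | 2
4 | 1
5 | 5
7 | 3
8 | 3
9 | 4
11 | 3
12 | 4
13 | 4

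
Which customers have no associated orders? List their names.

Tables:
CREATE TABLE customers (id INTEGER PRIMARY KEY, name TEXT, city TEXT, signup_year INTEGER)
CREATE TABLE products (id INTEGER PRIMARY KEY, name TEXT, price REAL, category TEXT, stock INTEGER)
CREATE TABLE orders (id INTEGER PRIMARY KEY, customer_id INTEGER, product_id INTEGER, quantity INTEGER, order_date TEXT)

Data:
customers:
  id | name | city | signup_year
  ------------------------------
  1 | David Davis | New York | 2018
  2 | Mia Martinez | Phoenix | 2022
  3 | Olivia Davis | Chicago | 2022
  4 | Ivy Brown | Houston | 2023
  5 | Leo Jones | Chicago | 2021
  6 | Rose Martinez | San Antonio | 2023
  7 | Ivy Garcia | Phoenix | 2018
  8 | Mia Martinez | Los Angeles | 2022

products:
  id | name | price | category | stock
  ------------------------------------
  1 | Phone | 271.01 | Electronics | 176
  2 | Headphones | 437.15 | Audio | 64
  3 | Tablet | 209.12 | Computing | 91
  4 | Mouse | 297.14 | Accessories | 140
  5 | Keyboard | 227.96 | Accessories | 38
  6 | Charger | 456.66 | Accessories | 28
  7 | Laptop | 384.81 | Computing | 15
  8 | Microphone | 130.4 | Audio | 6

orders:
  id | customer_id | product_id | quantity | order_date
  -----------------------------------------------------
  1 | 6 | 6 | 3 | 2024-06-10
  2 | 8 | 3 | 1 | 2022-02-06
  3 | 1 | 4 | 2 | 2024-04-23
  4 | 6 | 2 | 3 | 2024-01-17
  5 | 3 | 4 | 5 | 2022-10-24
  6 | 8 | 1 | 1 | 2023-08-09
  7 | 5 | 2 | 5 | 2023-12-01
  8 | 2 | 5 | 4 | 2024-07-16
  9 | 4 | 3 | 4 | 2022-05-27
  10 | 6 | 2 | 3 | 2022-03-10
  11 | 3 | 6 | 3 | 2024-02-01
SELECT p.name FROM customers p LEFT JOIN orders c ON c.customer_id = p.id WHERE c.id IS NULL

Execution result:
Ivy Garcia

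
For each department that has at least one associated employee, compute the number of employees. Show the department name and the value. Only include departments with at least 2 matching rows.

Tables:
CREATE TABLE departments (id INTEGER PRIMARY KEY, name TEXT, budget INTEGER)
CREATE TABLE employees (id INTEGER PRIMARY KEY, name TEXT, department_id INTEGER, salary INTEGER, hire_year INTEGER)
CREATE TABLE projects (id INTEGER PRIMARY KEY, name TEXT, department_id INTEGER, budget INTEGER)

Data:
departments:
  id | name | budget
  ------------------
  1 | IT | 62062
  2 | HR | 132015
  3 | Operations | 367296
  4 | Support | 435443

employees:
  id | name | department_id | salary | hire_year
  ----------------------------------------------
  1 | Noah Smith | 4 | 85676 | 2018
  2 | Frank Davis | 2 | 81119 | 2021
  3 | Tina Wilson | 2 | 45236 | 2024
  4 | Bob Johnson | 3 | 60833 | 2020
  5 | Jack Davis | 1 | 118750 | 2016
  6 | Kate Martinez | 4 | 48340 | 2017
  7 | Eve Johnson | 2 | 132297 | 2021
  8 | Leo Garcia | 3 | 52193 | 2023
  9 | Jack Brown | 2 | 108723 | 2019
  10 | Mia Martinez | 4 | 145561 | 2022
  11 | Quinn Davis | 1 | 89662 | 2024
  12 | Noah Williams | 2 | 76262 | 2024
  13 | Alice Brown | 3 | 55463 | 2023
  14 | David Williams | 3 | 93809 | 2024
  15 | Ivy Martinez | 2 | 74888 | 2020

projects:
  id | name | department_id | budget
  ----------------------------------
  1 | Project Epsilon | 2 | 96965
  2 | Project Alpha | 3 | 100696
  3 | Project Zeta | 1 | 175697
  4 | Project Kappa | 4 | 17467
SELECT p.name, COUNT(*) AS n FROM employees c JOIN departments p ON c.department_id = p.id GROUP BY p.id, p.name HAVING COUNT(*) >= 2

Execution result:
name | n
IT | 2
HR | 6
Operations | 4
Support | 3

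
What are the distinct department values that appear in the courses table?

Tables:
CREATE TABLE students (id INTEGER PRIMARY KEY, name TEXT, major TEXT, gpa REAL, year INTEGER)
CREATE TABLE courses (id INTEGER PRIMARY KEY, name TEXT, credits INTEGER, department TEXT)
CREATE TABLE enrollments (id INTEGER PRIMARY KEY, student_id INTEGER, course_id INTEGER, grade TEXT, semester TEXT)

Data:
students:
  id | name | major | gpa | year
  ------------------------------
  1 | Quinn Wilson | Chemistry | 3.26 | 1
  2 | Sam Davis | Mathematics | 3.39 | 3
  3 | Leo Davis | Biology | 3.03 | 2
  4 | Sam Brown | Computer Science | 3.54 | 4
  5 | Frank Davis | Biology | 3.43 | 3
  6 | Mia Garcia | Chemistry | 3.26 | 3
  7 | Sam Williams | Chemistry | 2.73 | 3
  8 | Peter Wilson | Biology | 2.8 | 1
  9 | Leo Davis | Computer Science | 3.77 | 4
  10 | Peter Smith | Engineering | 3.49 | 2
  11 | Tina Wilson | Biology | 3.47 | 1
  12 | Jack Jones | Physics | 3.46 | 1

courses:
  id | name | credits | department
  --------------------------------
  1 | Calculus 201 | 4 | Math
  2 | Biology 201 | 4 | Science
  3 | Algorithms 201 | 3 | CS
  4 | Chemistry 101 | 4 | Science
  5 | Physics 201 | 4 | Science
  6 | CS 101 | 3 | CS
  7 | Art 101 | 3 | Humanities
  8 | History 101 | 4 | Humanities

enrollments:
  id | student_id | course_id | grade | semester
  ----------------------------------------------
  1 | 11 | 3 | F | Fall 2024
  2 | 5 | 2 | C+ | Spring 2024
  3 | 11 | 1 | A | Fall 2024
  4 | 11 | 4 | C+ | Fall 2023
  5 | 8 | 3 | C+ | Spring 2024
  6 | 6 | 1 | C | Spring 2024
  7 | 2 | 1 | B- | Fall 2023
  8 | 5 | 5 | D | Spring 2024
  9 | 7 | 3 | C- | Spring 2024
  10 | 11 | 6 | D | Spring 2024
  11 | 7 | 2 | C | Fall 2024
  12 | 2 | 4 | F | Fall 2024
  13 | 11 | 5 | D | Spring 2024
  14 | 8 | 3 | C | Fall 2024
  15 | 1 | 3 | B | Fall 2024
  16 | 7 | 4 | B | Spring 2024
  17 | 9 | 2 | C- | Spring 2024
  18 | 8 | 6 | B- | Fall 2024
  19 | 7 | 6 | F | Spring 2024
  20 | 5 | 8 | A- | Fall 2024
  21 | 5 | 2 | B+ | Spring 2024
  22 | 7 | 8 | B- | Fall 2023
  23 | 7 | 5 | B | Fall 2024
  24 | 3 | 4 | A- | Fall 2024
SELECT DISTINCT department FROM courses

Execution result:
department
Math
Science
CS
Humanities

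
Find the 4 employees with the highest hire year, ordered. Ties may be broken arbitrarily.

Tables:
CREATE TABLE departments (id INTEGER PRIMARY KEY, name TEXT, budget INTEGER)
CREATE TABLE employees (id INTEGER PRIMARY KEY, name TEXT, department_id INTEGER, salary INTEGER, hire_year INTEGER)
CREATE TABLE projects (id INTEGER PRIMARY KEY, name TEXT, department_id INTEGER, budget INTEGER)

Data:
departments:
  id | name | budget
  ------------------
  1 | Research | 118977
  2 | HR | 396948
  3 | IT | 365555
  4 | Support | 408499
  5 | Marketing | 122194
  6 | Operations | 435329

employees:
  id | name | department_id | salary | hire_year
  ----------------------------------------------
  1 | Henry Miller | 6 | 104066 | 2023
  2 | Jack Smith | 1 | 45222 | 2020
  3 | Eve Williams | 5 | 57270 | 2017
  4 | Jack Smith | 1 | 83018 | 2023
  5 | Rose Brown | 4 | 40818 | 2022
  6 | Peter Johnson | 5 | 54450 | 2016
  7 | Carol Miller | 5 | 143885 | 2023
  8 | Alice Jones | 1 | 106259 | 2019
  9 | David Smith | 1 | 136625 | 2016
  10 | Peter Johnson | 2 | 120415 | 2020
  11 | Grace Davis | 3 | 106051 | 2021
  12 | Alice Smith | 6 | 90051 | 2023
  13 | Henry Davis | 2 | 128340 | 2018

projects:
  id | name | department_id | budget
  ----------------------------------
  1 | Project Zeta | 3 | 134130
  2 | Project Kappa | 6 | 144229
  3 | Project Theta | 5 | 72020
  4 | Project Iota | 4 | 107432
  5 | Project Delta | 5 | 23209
SELECT name, hire_year FROM employees ORDER BY hire_year DESC LIMIT 4

Execution result:
name | hire_year
Henry Miller | 2023
Jack Smith | 2023
Carol Miller | 2023
Alice Smith | 2023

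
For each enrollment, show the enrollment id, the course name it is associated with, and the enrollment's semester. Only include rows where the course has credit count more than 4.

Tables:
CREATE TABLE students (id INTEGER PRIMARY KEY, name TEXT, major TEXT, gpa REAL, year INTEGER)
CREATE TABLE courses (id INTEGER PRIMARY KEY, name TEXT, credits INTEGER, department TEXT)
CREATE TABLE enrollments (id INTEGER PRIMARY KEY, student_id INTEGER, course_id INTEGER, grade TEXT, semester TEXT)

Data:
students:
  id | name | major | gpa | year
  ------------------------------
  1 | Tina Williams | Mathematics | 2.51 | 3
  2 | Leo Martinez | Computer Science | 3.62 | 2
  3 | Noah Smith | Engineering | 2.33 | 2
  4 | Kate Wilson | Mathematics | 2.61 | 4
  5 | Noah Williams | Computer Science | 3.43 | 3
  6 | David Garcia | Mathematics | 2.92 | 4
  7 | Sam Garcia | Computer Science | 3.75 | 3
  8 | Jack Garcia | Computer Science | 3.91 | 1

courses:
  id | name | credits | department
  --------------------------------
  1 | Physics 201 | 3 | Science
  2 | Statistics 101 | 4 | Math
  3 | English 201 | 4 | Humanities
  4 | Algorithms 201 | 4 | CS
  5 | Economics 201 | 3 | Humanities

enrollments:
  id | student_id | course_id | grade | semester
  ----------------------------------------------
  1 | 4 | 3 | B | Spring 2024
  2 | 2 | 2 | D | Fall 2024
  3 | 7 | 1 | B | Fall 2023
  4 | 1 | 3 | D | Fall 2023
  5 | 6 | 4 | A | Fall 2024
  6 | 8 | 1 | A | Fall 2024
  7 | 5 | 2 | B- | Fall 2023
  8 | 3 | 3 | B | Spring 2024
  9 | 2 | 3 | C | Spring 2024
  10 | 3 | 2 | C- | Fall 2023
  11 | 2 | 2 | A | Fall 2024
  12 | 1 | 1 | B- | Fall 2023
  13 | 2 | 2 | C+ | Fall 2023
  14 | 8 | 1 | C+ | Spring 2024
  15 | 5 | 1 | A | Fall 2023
SELECT c.id, p.name AS course, c.semester FROM enrollments c JOIN courses p ON c.course_id = p.id WHERE p.credits > 4

Execution result:
(no rows)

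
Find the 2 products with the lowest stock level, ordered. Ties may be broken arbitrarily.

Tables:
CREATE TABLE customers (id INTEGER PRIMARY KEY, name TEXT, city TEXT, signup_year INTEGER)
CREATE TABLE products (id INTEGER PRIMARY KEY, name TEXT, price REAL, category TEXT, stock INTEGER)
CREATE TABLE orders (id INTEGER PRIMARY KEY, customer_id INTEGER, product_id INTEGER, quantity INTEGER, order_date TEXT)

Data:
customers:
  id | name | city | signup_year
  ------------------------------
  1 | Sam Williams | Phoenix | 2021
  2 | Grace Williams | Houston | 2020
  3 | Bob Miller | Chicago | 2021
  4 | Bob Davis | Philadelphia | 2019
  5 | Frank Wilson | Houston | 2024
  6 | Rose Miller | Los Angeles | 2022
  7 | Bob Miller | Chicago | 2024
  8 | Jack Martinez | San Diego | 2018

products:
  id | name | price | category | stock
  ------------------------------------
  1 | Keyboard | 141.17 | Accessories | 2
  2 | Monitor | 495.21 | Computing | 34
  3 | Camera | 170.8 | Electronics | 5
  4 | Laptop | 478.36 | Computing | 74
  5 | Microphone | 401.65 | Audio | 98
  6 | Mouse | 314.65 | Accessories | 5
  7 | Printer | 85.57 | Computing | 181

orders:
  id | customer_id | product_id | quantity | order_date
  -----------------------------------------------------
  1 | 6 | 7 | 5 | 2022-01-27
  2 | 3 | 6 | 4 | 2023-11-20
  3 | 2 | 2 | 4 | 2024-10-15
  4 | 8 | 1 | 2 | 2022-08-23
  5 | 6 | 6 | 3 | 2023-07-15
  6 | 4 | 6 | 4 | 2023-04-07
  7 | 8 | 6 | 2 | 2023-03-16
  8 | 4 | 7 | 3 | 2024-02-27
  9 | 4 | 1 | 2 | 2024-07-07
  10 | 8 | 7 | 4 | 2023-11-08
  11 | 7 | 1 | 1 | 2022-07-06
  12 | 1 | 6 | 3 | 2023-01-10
SELECT name, stock FROM products ORDER BY stock ASC LIMIT 2

Execution result:
name | stock
Keyboard | 2
Camera | 5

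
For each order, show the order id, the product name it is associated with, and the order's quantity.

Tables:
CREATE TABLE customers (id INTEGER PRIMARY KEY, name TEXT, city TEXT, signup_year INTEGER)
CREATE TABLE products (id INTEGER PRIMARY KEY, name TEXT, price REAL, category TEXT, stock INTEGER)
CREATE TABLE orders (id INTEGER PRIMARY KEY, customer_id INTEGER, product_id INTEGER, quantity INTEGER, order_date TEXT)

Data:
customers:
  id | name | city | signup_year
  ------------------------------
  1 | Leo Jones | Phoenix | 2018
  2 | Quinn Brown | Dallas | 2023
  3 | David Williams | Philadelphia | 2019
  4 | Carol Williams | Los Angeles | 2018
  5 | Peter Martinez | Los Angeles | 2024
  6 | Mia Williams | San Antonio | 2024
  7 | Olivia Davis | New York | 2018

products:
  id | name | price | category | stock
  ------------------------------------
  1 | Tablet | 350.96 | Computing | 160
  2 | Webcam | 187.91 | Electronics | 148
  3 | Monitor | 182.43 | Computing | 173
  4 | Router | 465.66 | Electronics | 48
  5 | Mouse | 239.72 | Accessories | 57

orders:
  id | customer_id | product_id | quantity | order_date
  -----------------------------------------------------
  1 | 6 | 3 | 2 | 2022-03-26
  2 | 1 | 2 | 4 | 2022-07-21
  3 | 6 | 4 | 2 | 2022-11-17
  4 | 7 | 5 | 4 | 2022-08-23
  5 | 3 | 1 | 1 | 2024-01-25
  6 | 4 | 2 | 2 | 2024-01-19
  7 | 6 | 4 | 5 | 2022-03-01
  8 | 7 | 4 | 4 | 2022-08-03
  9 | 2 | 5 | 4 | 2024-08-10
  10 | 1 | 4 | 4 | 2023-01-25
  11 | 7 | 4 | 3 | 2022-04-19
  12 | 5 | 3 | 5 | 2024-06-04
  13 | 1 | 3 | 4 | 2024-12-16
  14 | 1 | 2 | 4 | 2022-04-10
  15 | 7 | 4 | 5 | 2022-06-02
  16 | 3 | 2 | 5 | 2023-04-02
SELECT c.id, p.name AS product, c.quantity FROM orders c JOIN products p ON c.product_id = p.id

Execution result:
id | product | quantity
1 | Monitor | 2
2 | Webcam | 4
3 | Router | 2
4 | Mouse | 4
5 | Tablet | 1
6 | Webcam | 2
7 | Router | 5
8 | Router | 4
9 | Mouse | 4
10 | Router | 4
11 | Router | 3
12 | Monitor | 5
13 | Monitor | 4
14 | Webcam | 4
15 | Router | 5
16 | Webcam | 5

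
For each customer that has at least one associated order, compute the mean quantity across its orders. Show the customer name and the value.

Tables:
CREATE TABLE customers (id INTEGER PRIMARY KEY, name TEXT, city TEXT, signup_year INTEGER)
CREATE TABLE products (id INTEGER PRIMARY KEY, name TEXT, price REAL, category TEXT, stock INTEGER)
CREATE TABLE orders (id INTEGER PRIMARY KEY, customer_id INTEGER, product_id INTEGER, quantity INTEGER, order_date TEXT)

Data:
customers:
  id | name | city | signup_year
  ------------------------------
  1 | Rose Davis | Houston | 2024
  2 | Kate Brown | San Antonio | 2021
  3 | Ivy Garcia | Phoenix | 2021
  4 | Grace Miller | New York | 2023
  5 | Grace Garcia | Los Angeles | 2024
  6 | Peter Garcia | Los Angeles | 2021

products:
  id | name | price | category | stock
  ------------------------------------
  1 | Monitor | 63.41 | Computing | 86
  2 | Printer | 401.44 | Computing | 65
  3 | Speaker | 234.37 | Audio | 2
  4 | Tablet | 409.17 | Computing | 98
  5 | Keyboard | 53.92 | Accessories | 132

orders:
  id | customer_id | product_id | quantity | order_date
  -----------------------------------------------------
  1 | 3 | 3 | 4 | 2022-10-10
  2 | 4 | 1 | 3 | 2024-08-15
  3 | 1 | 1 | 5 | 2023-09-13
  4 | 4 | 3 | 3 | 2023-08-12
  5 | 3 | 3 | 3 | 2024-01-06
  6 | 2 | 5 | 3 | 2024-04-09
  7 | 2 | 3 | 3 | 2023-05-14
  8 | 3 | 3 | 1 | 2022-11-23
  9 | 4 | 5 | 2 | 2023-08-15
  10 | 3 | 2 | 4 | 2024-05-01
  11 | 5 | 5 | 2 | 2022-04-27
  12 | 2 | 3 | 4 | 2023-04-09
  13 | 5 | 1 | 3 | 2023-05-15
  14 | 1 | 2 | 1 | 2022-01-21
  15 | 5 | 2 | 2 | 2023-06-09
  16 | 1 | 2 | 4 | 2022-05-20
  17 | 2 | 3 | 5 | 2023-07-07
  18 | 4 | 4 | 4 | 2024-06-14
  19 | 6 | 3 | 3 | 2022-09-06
SELECT p.name, AVG(c.quantity) AS avg_quantity FROM orders c JOIN customers p ON c.customer_id = p.id GROUP BY p.id, p.name

Execution result:
name | avg_quantity
Rose Davis | 3.33
Kate Brown | 3.75
Ivy Garcia | 3.00
Grace Miller | 3.00
Grace Garcia | 2.33
Peter Garcia | 3.00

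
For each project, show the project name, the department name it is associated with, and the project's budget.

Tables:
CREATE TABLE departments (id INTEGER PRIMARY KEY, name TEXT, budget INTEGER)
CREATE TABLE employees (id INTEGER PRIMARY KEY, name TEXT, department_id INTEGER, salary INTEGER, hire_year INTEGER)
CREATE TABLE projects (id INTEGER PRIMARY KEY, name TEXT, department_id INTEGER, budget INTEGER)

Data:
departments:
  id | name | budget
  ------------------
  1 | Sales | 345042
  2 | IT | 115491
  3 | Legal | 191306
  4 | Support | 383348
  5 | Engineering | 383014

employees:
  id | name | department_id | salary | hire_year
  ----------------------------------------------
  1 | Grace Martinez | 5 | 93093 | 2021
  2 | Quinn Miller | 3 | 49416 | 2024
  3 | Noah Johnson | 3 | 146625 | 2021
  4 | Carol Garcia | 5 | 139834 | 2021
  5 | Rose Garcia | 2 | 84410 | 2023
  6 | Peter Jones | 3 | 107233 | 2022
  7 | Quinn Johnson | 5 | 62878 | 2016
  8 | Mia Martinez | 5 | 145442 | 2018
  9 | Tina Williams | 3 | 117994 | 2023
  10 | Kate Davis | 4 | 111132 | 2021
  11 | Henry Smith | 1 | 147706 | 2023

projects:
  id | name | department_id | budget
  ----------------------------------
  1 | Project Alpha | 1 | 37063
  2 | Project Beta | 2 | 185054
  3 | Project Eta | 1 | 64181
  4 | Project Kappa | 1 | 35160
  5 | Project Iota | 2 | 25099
SELECT c.name, p.name AS department, c.budget FROM projects c JOIN departments p ON c.department_id = p.id

Execution result:
name | department | budget
Project Alpha | Sales | 37063
Project Beta | IT | 185054
Project Eta | Sales | 64181
Project Kappa | Sales | 35160
Project Iota | IT | 25099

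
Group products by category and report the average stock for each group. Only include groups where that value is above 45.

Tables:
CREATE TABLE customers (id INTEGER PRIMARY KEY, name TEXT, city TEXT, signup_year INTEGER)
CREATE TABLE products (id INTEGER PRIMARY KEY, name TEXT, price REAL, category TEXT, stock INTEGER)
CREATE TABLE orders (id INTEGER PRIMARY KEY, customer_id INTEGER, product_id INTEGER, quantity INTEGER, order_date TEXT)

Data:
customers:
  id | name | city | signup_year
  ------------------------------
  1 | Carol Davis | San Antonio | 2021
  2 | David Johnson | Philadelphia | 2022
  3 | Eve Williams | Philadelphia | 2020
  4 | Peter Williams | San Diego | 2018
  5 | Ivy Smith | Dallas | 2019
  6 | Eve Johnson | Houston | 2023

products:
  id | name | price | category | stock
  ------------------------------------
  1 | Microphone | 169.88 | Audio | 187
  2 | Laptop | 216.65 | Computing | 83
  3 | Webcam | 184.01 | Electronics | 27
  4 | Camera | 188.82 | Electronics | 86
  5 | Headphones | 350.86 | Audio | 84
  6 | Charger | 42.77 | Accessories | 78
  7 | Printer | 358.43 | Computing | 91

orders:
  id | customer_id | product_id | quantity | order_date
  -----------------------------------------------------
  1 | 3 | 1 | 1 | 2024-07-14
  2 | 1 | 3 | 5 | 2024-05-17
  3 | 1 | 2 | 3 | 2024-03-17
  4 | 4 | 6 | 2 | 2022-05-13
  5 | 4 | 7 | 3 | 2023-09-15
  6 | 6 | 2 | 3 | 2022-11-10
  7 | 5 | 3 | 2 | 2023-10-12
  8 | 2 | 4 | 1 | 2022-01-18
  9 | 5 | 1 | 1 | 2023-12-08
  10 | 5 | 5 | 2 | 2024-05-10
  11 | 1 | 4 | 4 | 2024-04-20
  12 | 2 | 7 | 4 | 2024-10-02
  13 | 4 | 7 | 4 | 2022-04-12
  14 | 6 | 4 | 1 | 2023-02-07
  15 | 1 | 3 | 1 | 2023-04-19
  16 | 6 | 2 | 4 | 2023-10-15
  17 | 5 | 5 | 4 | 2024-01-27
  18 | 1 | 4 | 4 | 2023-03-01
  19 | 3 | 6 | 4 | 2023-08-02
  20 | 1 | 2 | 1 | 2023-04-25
SELECT category, AVG(stock) AS avg_stock FROM products GROUP BY category HAVING AVG(stock) > 45

Execution result:
category | avg_stock
Accessories | 78.00
Audio | 135.50
Computing | 87.00
Electronics | 56.50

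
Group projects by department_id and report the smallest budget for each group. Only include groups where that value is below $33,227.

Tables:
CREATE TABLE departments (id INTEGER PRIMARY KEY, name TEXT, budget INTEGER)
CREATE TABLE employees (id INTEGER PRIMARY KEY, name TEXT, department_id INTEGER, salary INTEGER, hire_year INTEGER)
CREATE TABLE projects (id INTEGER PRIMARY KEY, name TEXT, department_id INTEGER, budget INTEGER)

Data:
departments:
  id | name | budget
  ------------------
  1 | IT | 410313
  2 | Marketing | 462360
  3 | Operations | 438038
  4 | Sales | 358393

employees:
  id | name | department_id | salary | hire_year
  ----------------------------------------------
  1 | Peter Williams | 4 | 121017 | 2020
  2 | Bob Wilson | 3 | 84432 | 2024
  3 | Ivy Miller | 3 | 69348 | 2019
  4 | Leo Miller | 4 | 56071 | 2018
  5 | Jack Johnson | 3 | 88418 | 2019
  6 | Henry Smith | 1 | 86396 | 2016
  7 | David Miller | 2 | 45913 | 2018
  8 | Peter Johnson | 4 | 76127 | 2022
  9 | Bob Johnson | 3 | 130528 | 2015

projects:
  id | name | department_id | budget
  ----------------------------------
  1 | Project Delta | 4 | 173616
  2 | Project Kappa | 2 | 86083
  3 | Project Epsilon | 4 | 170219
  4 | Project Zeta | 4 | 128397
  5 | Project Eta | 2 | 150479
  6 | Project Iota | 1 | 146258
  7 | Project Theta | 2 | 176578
SELECT department_id, MIN(budget) AS min_budget FROM projects GROUP BY department_id HAVING MIN(budget) < 33227

Execution result:
(no rows)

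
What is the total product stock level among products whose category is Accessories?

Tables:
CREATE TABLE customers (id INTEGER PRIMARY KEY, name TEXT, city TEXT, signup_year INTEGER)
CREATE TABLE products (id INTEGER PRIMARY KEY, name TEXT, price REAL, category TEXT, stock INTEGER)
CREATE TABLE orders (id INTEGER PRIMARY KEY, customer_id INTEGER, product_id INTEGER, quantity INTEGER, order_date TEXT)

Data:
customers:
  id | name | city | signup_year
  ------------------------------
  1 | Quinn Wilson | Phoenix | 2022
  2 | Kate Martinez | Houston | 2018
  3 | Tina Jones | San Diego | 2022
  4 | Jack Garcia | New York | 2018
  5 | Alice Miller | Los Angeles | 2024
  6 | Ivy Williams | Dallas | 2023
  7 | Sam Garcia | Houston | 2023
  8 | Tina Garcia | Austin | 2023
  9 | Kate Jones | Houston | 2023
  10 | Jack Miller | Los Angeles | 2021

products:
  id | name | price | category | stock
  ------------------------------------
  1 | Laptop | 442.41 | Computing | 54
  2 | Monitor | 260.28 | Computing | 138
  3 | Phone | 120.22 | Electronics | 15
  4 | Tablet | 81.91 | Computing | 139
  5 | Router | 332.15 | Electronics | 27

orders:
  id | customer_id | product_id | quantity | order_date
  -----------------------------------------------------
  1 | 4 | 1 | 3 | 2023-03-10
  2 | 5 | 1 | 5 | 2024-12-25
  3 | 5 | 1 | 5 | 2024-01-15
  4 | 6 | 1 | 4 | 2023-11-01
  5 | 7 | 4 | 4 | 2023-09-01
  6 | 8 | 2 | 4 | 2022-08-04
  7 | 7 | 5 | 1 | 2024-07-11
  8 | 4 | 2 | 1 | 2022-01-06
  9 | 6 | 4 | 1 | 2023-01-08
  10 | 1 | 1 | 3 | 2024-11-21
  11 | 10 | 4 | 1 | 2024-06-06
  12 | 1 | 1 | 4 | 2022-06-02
SELECT SUM(stock) FROM products WHERE category = 'Accessories'

Execution result:
NULL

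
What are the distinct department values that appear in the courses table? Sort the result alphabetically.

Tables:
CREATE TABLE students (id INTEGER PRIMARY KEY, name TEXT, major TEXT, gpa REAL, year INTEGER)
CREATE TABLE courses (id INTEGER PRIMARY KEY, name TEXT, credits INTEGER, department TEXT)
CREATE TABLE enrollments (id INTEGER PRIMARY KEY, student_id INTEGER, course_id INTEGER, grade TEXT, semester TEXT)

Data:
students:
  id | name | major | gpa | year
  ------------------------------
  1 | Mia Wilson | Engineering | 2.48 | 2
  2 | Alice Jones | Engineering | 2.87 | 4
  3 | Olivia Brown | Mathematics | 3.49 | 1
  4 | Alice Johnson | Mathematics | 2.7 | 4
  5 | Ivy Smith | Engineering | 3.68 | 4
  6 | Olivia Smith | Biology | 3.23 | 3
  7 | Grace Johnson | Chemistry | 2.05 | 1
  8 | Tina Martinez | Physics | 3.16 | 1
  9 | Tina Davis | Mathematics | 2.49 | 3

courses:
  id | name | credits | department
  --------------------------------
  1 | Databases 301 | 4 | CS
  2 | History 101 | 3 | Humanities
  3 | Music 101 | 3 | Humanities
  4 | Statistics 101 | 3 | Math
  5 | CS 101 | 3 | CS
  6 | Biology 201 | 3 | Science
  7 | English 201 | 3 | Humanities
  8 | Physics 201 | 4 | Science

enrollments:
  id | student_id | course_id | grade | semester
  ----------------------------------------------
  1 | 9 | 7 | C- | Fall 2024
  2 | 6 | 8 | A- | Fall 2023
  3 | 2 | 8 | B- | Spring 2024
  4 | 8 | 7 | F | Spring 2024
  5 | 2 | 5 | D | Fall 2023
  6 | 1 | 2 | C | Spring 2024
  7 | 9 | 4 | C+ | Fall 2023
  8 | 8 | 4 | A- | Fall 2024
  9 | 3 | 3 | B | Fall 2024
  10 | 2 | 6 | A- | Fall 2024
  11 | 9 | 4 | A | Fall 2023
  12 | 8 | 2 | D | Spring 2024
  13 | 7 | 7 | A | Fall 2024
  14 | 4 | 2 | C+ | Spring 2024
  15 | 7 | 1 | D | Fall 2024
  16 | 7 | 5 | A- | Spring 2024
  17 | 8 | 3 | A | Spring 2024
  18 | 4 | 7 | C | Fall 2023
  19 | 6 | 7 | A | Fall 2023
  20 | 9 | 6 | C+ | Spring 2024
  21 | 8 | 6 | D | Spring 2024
SELECT DISTINCT department FROM courses ORDER BY department

Execution result:
department
CS
Humanities
Math
Science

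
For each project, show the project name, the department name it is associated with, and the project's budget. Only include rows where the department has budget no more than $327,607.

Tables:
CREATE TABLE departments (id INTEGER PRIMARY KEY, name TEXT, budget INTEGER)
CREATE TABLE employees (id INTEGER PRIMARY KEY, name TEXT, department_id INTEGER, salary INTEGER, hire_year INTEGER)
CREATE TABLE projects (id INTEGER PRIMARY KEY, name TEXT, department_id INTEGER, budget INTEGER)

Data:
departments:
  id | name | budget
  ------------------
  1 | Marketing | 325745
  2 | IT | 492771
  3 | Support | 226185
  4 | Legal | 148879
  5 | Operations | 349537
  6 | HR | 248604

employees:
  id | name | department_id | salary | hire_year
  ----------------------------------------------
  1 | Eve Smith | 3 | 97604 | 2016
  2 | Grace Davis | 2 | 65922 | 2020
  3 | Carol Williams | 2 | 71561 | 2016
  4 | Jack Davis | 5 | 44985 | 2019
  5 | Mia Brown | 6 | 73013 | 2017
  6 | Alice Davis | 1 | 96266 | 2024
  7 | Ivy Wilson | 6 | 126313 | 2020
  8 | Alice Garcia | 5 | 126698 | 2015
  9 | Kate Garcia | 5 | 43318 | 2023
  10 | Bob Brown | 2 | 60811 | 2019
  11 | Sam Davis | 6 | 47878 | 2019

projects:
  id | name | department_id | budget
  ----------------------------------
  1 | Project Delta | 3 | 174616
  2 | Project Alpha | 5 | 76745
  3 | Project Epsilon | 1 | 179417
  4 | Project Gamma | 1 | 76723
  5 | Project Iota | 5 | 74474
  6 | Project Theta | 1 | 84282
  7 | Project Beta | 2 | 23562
SELECT c.name, p.name AS department, c.budget FROM projects c JOIN departments p ON c.department_id = p.id WHERE p.budget <= 327607

Execution result:
name | department | budget
Project Delta | Support | 174616
Project Epsilon | Marketing | 179417
Project Gamma | Marketing | 76723
Project Theta | Marketing | 84282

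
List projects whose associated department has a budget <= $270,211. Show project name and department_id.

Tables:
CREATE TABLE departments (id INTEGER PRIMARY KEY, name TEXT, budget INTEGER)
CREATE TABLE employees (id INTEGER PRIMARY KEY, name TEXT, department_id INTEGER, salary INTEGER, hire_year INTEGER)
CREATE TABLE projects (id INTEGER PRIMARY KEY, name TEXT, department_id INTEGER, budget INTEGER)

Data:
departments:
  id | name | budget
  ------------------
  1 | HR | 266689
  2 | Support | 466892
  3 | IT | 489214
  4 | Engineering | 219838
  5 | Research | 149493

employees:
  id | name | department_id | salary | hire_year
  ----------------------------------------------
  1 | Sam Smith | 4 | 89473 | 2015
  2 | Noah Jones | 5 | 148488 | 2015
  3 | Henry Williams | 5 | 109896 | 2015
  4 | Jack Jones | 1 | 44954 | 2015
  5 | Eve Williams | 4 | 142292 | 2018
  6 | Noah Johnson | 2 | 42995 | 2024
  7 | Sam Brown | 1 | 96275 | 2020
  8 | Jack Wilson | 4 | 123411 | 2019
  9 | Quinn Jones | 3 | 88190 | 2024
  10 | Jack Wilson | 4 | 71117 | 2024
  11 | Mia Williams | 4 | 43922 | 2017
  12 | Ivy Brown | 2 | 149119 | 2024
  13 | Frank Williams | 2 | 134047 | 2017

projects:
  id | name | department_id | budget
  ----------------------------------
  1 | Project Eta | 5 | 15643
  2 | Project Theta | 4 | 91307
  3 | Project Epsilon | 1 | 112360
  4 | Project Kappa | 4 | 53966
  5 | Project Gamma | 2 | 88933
SELECT name, department_id FROM projects WHERE department_id IN (SELECT id FROM departments WHERE budget <= 270211)

Execution result:
name | department_id
Project Eta | 5
Project Theta | 4
Project Epsilon | 1
Project Kappa | 4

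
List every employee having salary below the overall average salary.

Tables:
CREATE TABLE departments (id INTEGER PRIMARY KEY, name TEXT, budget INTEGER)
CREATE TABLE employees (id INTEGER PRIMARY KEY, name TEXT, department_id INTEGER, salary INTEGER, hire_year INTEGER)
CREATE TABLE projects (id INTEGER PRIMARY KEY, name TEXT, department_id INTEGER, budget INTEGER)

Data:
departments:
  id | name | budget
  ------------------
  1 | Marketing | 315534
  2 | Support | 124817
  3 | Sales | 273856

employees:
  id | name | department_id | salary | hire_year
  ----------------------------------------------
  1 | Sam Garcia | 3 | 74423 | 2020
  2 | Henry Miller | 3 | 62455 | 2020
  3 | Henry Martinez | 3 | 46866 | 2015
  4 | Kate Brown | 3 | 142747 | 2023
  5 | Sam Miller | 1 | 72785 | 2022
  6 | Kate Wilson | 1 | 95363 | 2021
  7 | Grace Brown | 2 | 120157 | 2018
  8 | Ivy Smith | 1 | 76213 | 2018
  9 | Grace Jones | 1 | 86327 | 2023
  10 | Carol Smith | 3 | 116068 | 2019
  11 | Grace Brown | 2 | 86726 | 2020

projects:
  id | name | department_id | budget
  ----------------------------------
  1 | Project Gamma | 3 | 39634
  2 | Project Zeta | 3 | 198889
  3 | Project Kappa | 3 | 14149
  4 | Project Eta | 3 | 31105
SELECT name, salary FROM employees WHERE salary < (SELECT AVG(salary) FROM employees)

Execution result:
name | salary
Sam Garcia | 74423
Henry Miller | 62455
Henry Martinez | 46866
Sam Miller | 72785
Ivy Smith | 76213
Grace Jones | 86327
Grace Brown | 86726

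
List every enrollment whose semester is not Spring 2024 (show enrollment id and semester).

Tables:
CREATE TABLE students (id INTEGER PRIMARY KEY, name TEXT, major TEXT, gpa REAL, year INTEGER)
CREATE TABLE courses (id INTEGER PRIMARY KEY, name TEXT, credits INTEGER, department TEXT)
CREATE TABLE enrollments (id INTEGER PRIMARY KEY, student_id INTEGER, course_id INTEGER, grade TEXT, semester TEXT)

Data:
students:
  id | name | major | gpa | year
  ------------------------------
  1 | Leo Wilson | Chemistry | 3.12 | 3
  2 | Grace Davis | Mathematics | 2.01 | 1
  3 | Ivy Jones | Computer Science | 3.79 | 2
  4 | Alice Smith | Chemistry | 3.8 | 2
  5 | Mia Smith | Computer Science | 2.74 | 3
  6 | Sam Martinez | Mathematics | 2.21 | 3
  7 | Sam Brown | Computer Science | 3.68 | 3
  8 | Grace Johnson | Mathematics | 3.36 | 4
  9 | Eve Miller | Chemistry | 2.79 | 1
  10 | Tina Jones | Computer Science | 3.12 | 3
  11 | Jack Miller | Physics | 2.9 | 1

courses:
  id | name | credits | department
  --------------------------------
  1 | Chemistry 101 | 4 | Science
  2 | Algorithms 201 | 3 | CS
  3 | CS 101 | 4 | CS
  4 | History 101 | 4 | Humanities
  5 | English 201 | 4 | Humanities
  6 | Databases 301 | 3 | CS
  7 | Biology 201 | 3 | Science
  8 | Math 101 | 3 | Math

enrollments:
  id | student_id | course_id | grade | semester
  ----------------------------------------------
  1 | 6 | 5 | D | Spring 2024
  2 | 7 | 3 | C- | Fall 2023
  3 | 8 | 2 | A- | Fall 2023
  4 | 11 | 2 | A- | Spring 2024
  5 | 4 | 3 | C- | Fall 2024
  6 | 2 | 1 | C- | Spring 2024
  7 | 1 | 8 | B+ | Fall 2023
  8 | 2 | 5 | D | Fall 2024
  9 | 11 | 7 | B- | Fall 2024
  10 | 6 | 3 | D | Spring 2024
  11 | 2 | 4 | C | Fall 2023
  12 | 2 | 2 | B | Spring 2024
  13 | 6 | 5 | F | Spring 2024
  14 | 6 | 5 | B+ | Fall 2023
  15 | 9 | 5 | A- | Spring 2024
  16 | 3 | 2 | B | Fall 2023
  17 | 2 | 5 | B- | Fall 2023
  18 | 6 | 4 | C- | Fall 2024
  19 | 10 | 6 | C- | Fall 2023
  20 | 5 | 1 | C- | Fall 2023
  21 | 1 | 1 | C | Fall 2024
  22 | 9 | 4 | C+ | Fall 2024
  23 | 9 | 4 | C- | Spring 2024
SELECT id, semester FROM enrollments WHERE semester <> 'Spring 2024'

Execution result:
id | semester
2 | Fall 2023
3 | Fall 2023
5 | Fall 2024
7 | Fall 2023
8 | Fall 2024
9 | Fall 2024
11 | Fall 2023
14 | Fall 2023
16 | Fall 2023
17 | Fall 2023
18 | Fall 2024
19 | Fall 2023
20 | Fall 2023
21 | Fall 2024
22 | Fall 2024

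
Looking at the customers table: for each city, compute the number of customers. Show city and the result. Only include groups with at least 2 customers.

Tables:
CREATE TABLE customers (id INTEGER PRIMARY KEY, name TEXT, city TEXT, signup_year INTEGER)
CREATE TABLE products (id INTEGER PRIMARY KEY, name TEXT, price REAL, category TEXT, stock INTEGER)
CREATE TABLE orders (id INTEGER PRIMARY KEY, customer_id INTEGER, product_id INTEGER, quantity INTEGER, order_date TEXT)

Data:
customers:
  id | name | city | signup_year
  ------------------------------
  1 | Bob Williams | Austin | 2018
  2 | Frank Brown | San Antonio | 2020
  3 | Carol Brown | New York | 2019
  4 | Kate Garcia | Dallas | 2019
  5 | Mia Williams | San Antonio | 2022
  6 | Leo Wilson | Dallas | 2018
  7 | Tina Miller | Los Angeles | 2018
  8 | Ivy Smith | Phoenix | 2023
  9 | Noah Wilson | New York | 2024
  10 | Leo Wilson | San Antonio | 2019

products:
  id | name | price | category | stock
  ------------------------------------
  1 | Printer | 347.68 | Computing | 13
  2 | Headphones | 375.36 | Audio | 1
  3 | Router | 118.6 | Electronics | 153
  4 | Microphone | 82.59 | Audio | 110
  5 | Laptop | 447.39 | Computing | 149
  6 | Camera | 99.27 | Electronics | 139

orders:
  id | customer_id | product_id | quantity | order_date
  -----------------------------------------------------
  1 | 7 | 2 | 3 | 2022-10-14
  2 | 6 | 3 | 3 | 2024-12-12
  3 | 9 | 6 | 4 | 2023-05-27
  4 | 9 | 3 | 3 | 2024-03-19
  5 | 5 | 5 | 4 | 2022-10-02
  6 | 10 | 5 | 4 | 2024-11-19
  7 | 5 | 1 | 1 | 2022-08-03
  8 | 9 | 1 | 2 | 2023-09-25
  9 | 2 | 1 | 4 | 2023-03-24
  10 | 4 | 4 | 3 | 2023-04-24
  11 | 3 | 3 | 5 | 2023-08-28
SELECT city, COUNT(*) AS n FROM customers GROUP BY city HAVING COUNT(*) >= 2

Execution result:
city | n
Dallas | 2
New York | 2
San Antonio | 3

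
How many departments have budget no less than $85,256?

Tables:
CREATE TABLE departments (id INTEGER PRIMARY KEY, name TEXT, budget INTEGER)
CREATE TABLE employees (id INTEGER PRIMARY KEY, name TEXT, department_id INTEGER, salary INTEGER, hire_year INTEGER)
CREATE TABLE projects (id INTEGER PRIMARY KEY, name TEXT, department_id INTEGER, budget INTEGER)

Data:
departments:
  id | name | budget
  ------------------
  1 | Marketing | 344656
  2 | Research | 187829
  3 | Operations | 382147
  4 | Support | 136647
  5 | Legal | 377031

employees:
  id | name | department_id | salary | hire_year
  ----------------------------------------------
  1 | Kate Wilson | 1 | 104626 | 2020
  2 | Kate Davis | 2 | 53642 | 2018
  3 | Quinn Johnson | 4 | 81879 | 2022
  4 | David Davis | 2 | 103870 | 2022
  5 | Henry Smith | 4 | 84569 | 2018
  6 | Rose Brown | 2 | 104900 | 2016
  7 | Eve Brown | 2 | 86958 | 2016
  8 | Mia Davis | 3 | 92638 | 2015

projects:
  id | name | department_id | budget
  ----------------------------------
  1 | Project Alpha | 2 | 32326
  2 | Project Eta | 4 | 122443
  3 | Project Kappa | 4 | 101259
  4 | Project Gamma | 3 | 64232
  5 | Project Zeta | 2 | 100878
SELECT COUNT(*) FROM departments WHERE budget >= 85256

Execution result:
5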